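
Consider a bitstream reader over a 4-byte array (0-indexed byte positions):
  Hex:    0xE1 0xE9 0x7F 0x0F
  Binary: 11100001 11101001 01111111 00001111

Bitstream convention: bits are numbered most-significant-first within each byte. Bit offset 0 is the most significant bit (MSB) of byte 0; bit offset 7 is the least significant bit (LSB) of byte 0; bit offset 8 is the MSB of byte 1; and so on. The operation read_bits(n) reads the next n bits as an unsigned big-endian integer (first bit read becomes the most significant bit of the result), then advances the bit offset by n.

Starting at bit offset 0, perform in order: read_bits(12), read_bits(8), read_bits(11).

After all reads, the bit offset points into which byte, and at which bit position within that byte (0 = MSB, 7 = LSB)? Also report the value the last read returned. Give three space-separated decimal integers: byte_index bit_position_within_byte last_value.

Answer: 3 7 1927

Derivation:
Read 1: bits[0:12] width=12 -> value=3614 (bin 111000011110); offset now 12 = byte 1 bit 4; 20 bits remain
Read 2: bits[12:20] width=8 -> value=151 (bin 10010111); offset now 20 = byte 2 bit 4; 12 bits remain
Read 3: bits[20:31] width=11 -> value=1927 (bin 11110000111); offset now 31 = byte 3 bit 7; 1 bits remain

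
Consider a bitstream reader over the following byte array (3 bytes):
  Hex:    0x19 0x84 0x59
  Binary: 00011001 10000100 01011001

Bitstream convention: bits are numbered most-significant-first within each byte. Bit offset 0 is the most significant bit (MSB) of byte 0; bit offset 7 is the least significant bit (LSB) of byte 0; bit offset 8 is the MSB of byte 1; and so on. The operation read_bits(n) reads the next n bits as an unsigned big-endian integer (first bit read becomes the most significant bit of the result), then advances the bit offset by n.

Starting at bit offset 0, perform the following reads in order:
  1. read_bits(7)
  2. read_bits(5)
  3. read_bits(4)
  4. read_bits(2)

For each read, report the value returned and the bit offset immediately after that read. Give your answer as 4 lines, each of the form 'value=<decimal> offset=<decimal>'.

Answer: value=12 offset=7
value=24 offset=12
value=4 offset=16
value=1 offset=18

Derivation:
Read 1: bits[0:7] width=7 -> value=12 (bin 0001100); offset now 7 = byte 0 bit 7; 17 bits remain
Read 2: bits[7:12] width=5 -> value=24 (bin 11000); offset now 12 = byte 1 bit 4; 12 bits remain
Read 3: bits[12:16] width=4 -> value=4 (bin 0100); offset now 16 = byte 2 bit 0; 8 bits remain
Read 4: bits[16:18] width=2 -> value=1 (bin 01); offset now 18 = byte 2 bit 2; 6 bits remain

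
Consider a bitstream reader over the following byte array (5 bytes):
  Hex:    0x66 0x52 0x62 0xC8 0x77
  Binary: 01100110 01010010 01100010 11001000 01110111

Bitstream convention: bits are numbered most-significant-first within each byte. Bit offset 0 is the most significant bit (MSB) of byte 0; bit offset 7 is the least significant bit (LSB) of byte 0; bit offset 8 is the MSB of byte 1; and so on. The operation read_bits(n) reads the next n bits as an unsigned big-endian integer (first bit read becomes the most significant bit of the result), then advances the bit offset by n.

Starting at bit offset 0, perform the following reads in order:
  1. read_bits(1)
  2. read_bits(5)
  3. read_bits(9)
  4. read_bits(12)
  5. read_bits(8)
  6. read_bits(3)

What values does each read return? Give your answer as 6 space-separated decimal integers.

Read 1: bits[0:1] width=1 -> value=0 (bin 0); offset now 1 = byte 0 bit 1; 39 bits remain
Read 2: bits[1:6] width=5 -> value=25 (bin 11001); offset now 6 = byte 0 bit 6; 34 bits remain
Read 3: bits[6:15] width=9 -> value=297 (bin 100101001); offset now 15 = byte 1 bit 7; 25 bits remain
Read 4: bits[15:27] width=12 -> value=790 (bin 001100010110); offset now 27 = byte 3 bit 3; 13 bits remain
Read 5: bits[27:35] width=8 -> value=67 (bin 01000011); offset now 35 = byte 4 bit 3; 5 bits remain
Read 6: bits[35:38] width=3 -> value=5 (bin 101); offset now 38 = byte 4 bit 6; 2 bits remain

Answer: 0 25 297 790 67 5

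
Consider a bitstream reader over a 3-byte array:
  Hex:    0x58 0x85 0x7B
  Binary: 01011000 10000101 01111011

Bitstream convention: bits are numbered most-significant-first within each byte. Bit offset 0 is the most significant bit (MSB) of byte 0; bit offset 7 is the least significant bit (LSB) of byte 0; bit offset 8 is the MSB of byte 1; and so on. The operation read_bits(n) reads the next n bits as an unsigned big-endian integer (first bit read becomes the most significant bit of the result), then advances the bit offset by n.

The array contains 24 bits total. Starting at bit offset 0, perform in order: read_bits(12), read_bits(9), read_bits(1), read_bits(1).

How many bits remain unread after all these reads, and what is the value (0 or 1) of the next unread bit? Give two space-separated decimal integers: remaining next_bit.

Read 1: bits[0:12] width=12 -> value=1416 (bin 010110001000); offset now 12 = byte 1 bit 4; 12 bits remain
Read 2: bits[12:21] width=9 -> value=175 (bin 010101111); offset now 21 = byte 2 bit 5; 3 bits remain
Read 3: bits[21:22] width=1 -> value=0 (bin 0); offset now 22 = byte 2 bit 6; 2 bits remain
Read 4: bits[22:23] width=1 -> value=1 (bin 1); offset now 23 = byte 2 bit 7; 1 bits remain

Answer: 1 1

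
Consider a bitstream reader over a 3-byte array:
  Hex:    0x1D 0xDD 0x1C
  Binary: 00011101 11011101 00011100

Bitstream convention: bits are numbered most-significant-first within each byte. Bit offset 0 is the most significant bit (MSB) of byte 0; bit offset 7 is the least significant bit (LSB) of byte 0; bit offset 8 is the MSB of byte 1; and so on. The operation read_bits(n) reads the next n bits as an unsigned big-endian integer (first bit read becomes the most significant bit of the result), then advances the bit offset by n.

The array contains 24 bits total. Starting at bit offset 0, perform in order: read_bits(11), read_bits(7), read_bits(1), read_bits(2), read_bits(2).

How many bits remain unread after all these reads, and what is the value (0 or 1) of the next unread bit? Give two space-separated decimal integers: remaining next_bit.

Read 1: bits[0:11] width=11 -> value=238 (bin 00011101110); offset now 11 = byte 1 bit 3; 13 bits remain
Read 2: bits[11:18] width=7 -> value=116 (bin 1110100); offset now 18 = byte 2 bit 2; 6 bits remain
Read 3: bits[18:19] width=1 -> value=0 (bin 0); offset now 19 = byte 2 bit 3; 5 bits remain
Read 4: bits[19:21] width=2 -> value=3 (bin 11); offset now 21 = byte 2 bit 5; 3 bits remain
Read 5: bits[21:23] width=2 -> value=2 (bin 10); offset now 23 = byte 2 bit 7; 1 bits remain

Answer: 1 0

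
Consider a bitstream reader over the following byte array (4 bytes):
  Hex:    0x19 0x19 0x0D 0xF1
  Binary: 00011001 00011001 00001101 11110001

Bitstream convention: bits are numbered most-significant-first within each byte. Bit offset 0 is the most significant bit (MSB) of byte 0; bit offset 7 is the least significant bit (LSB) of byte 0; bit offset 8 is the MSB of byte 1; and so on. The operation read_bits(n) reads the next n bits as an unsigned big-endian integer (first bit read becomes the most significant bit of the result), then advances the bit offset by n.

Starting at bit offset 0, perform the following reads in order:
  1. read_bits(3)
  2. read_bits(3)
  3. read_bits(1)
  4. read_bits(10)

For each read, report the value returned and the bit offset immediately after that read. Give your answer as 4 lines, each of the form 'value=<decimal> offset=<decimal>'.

Answer: value=0 offset=3
value=6 offset=6
value=0 offset=7
value=562 offset=17

Derivation:
Read 1: bits[0:3] width=3 -> value=0 (bin 000); offset now 3 = byte 0 bit 3; 29 bits remain
Read 2: bits[3:6] width=3 -> value=6 (bin 110); offset now 6 = byte 0 bit 6; 26 bits remain
Read 3: bits[6:7] width=1 -> value=0 (bin 0); offset now 7 = byte 0 bit 7; 25 bits remain
Read 4: bits[7:17] width=10 -> value=562 (bin 1000110010); offset now 17 = byte 2 bit 1; 15 bits remain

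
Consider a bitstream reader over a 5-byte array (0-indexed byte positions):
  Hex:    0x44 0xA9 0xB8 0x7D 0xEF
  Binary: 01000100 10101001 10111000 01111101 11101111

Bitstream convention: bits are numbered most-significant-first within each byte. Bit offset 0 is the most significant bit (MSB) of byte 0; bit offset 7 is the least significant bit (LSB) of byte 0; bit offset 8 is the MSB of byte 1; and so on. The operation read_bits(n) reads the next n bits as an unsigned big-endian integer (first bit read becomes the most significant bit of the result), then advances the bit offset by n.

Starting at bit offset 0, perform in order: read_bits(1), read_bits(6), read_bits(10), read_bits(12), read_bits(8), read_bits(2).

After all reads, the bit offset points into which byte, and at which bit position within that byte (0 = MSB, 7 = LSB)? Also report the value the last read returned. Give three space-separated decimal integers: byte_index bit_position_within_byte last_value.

Answer: 4 7 3

Derivation:
Read 1: bits[0:1] width=1 -> value=0 (bin 0); offset now 1 = byte 0 bit 1; 39 bits remain
Read 2: bits[1:7] width=6 -> value=34 (bin 100010); offset now 7 = byte 0 bit 7; 33 bits remain
Read 3: bits[7:17] width=10 -> value=339 (bin 0101010011); offset now 17 = byte 2 bit 1; 23 bits remain
Read 4: bits[17:29] width=12 -> value=1807 (bin 011100001111); offset now 29 = byte 3 bit 5; 11 bits remain
Read 5: bits[29:37] width=8 -> value=189 (bin 10111101); offset now 37 = byte 4 bit 5; 3 bits remain
Read 6: bits[37:39] width=2 -> value=3 (bin 11); offset now 39 = byte 4 bit 7; 1 bits remain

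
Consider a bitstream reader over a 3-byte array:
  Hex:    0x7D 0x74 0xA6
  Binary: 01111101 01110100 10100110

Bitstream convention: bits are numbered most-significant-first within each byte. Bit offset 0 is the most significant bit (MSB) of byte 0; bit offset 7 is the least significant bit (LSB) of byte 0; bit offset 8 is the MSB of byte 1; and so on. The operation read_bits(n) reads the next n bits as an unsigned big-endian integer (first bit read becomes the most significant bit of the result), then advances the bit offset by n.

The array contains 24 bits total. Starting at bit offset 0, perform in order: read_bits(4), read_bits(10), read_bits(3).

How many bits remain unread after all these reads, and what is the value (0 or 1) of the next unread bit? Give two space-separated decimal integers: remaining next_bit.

Answer: 7 0

Derivation:
Read 1: bits[0:4] width=4 -> value=7 (bin 0111); offset now 4 = byte 0 bit 4; 20 bits remain
Read 2: bits[4:14] width=10 -> value=861 (bin 1101011101); offset now 14 = byte 1 bit 6; 10 bits remain
Read 3: bits[14:17] width=3 -> value=1 (bin 001); offset now 17 = byte 2 bit 1; 7 bits remain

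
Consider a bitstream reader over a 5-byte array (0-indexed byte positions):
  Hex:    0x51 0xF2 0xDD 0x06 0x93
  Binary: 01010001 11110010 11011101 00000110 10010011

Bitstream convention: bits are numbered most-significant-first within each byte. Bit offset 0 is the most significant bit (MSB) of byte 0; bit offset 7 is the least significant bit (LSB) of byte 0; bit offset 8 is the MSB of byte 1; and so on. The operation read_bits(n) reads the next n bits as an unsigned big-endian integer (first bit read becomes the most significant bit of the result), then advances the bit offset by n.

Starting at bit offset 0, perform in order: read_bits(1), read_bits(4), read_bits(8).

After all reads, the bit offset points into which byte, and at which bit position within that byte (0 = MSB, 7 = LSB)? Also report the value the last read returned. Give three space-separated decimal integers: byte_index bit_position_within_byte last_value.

Read 1: bits[0:1] width=1 -> value=0 (bin 0); offset now 1 = byte 0 bit 1; 39 bits remain
Read 2: bits[1:5] width=4 -> value=10 (bin 1010); offset now 5 = byte 0 bit 5; 35 bits remain
Read 3: bits[5:13] width=8 -> value=62 (bin 00111110); offset now 13 = byte 1 bit 5; 27 bits remain

Answer: 1 5 62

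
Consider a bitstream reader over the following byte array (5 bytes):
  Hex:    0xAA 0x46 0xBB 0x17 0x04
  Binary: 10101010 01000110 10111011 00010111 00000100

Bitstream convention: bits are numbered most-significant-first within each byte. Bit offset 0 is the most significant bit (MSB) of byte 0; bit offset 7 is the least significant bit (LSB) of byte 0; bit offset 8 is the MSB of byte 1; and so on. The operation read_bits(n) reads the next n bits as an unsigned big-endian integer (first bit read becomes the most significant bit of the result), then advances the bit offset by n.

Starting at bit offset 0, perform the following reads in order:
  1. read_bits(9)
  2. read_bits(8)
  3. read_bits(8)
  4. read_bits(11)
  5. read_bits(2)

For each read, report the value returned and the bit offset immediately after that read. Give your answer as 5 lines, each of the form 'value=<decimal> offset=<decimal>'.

Answer: value=340 offset=9
value=141 offset=17
value=118 offset=25
value=368 offset=36
value=1 offset=38

Derivation:
Read 1: bits[0:9] width=9 -> value=340 (bin 101010100); offset now 9 = byte 1 bit 1; 31 bits remain
Read 2: bits[9:17] width=8 -> value=141 (bin 10001101); offset now 17 = byte 2 bit 1; 23 bits remain
Read 3: bits[17:25] width=8 -> value=118 (bin 01110110); offset now 25 = byte 3 bit 1; 15 bits remain
Read 4: bits[25:36] width=11 -> value=368 (bin 00101110000); offset now 36 = byte 4 bit 4; 4 bits remain
Read 5: bits[36:38] width=2 -> value=1 (bin 01); offset now 38 = byte 4 bit 6; 2 bits remain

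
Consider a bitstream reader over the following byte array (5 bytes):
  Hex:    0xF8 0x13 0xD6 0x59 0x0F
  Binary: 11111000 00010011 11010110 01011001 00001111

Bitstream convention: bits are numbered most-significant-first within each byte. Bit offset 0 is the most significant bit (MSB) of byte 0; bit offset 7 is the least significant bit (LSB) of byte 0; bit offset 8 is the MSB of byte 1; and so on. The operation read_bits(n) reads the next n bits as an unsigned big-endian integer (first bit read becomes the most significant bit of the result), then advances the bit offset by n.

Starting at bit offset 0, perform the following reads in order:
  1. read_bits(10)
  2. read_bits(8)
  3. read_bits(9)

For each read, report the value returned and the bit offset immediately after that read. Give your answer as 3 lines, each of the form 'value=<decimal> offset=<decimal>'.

Read 1: bits[0:10] width=10 -> value=992 (bin 1111100000); offset now 10 = byte 1 bit 2; 30 bits remain
Read 2: bits[10:18] width=8 -> value=79 (bin 01001111); offset now 18 = byte 2 bit 2; 22 bits remain
Read 3: bits[18:27] width=9 -> value=178 (bin 010110010); offset now 27 = byte 3 bit 3; 13 bits remain

Answer: value=992 offset=10
value=79 offset=18
value=178 offset=27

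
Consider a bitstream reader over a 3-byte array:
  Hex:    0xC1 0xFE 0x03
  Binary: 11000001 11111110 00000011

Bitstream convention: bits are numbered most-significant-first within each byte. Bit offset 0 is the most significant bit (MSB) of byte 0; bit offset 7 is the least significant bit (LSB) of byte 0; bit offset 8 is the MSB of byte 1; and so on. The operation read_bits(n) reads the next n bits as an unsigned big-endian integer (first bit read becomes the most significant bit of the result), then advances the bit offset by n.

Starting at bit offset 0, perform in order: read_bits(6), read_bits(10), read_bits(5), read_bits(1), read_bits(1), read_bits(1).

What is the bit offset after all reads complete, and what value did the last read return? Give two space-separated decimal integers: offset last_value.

Answer: 24 1

Derivation:
Read 1: bits[0:6] width=6 -> value=48 (bin 110000); offset now 6 = byte 0 bit 6; 18 bits remain
Read 2: bits[6:16] width=10 -> value=510 (bin 0111111110); offset now 16 = byte 2 bit 0; 8 bits remain
Read 3: bits[16:21] width=5 -> value=0 (bin 00000); offset now 21 = byte 2 bit 5; 3 bits remain
Read 4: bits[21:22] width=1 -> value=0 (bin 0); offset now 22 = byte 2 bit 6; 2 bits remain
Read 5: bits[22:23] width=1 -> value=1 (bin 1); offset now 23 = byte 2 bit 7; 1 bits remain
Read 6: bits[23:24] width=1 -> value=1 (bin 1); offset now 24 = byte 3 bit 0; 0 bits remain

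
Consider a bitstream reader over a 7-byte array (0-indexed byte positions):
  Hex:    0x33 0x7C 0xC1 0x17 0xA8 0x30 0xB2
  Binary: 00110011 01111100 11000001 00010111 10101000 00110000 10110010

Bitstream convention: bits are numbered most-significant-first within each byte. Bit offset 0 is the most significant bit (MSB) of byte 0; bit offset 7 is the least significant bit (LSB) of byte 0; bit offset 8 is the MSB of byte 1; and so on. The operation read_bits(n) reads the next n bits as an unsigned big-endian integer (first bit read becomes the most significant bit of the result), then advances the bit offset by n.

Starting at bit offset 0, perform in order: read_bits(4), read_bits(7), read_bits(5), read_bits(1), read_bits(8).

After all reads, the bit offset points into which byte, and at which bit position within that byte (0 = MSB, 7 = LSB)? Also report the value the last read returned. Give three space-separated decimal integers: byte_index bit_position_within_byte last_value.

Read 1: bits[0:4] width=4 -> value=3 (bin 0011); offset now 4 = byte 0 bit 4; 52 bits remain
Read 2: bits[4:11] width=7 -> value=27 (bin 0011011); offset now 11 = byte 1 bit 3; 45 bits remain
Read 3: bits[11:16] width=5 -> value=28 (bin 11100); offset now 16 = byte 2 bit 0; 40 bits remain
Read 4: bits[16:17] width=1 -> value=1 (bin 1); offset now 17 = byte 2 bit 1; 39 bits remain
Read 5: bits[17:25] width=8 -> value=130 (bin 10000010); offset now 25 = byte 3 bit 1; 31 bits remain

Answer: 3 1 130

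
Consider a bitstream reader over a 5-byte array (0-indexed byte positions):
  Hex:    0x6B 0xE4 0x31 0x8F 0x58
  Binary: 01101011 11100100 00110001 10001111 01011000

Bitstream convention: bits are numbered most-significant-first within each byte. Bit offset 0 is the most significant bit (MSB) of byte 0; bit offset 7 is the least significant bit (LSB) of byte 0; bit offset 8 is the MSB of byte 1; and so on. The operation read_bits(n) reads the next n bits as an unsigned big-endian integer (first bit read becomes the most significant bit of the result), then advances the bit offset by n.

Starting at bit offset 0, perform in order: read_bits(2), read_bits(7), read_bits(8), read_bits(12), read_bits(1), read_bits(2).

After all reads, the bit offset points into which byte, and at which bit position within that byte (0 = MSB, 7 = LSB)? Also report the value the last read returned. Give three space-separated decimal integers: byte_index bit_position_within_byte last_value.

Answer: 4 0 3

Derivation:
Read 1: bits[0:2] width=2 -> value=1 (bin 01); offset now 2 = byte 0 bit 2; 38 bits remain
Read 2: bits[2:9] width=7 -> value=87 (bin 1010111); offset now 9 = byte 1 bit 1; 31 bits remain
Read 3: bits[9:17] width=8 -> value=200 (bin 11001000); offset now 17 = byte 2 bit 1; 23 bits remain
Read 4: bits[17:29] width=12 -> value=1585 (bin 011000110001); offset now 29 = byte 3 bit 5; 11 bits remain
Read 5: bits[29:30] width=1 -> value=1 (bin 1); offset now 30 = byte 3 bit 6; 10 bits remain
Read 6: bits[30:32] width=2 -> value=3 (bin 11); offset now 32 = byte 4 bit 0; 8 bits remain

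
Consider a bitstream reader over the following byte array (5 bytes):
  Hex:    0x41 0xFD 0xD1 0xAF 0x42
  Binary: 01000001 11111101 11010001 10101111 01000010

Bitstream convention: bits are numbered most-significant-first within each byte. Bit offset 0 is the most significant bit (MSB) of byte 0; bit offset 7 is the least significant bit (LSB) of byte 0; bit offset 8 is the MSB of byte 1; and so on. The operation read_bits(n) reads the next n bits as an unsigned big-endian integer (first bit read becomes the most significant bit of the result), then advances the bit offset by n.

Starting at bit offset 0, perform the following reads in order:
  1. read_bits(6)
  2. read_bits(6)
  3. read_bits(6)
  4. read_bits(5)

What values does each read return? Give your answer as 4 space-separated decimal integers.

Read 1: bits[0:6] width=6 -> value=16 (bin 010000); offset now 6 = byte 0 bit 6; 34 bits remain
Read 2: bits[6:12] width=6 -> value=31 (bin 011111); offset now 12 = byte 1 bit 4; 28 bits remain
Read 3: bits[12:18] width=6 -> value=55 (bin 110111); offset now 18 = byte 2 bit 2; 22 bits remain
Read 4: bits[18:23] width=5 -> value=8 (bin 01000); offset now 23 = byte 2 bit 7; 17 bits remain

Answer: 16 31 55 8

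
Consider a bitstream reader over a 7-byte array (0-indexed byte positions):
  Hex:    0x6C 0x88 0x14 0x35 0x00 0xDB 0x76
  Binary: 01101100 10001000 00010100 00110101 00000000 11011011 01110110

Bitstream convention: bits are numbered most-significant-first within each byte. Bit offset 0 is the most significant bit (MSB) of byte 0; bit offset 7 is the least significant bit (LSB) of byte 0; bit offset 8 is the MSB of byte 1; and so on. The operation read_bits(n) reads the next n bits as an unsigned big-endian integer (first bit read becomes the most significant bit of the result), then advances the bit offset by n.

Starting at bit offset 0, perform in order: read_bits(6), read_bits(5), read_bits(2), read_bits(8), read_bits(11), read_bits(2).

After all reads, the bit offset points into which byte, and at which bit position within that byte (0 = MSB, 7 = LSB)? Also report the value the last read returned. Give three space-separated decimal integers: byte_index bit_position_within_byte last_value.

Read 1: bits[0:6] width=6 -> value=27 (bin 011011); offset now 6 = byte 0 bit 6; 50 bits remain
Read 2: bits[6:11] width=5 -> value=4 (bin 00100); offset now 11 = byte 1 bit 3; 45 bits remain
Read 3: bits[11:13] width=2 -> value=1 (bin 01); offset now 13 = byte 1 bit 5; 43 bits remain
Read 4: bits[13:21] width=8 -> value=2 (bin 00000010); offset now 21 = byte 2 bit 5; 35 bits remain
Read 5: bits[21:32] width=11 -> value=1077 (bin 10000110101); offset now 32 = byte 4 bit 0; 24 bits remain
Read 6: bits[32:34] width=2 -> value=0 (bin 00); offset now 34 = byte 4 bit 2; 22 bits remain

Answer: 4 2 0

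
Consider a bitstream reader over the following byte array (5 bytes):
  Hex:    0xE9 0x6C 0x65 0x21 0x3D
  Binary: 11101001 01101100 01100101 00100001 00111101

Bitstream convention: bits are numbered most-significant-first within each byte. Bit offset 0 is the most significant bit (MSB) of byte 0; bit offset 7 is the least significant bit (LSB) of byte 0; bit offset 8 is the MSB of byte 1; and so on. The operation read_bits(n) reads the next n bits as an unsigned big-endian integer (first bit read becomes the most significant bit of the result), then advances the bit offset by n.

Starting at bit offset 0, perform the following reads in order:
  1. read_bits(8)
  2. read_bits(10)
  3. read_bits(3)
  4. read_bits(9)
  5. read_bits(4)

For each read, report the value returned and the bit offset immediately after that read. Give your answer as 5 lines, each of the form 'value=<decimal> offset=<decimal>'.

Answer: value=233 offset=8
value=433 offset=18
value=4 offset=21
value=328 offset=30
value=4 offset=34

Derivation:
Read 1: bits[0:8] width=8 -> value=233 (bin 11101001); offset now 8 = byte 1 bit 0; 32 bits remain
Read 2: bits[8:18] width=10 -> value=433 (bin 0110110001); offset now 18 = byte 2 bit 2; 22 bits remain
Read 3: bits[18:21] width=3 -> value=4 (bin 100); offset now 21 = byte 2 bit 5; 19 bits remain
Read 4: bits[21:30] width=9 -> value=328 (bin 101001000); offset now 30 = byte 3 bit 6; 10 bits remain
Read 5: bits[30:34] width=4 -> value=4 (bin 0100); offset now 34 = byte 4 bit 2; 6 bits remain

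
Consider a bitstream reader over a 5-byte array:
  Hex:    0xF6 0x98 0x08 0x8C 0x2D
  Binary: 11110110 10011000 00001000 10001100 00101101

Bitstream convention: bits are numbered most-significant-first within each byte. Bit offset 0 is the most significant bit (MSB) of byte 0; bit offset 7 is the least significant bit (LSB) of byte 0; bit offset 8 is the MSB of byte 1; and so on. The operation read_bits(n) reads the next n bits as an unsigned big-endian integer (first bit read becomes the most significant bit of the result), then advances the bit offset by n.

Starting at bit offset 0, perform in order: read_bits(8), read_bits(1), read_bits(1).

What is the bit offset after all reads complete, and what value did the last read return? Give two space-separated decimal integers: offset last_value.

Answer: 10 0

Derivation:
Read 1: bits[0:8] width=8 -> value=246 (bin 11110110); offset now 8 = byte 1 bit 0; 32 bits remain
Read 2: bits[8:9] width=1 -> value=1 (bin 1); offset now 9 = byte 1 bit 1; 31 bits remain
Read 3: bits[9:10] width=1 -> value=0 (bin 0); offset now 10 = byte 1 bit 2; 30 bits remain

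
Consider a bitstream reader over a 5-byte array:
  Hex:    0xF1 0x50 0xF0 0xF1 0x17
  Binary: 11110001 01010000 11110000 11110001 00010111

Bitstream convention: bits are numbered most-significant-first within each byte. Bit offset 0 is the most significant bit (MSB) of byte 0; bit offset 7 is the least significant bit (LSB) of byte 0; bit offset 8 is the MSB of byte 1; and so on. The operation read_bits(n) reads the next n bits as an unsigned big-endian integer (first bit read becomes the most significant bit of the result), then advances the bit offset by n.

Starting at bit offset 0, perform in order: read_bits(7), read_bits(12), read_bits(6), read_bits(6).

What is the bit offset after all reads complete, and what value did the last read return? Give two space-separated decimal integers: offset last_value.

Answer: 31 56

Derivation:
Read 1: bits[0:7] width=7 -> value=120 (bin 1111000); offset now 7 = byte 0 bit 7; 33 bits remain
Read 2: bits[7:19] width=12 -> value=2695 (bin 101010000111); offset now 19 = byte 2 bit 3; 21 bits remain
Read 3: bits[19:25] width=6 -> value=33 (bin 100001); offset now 25 = byte 3 bit 1; 15 bits remain
Read 4: bits[25:31] width=6 -> value=56 (bin 111000); offset now 31 = byte 3 bit 7; 9 bits remain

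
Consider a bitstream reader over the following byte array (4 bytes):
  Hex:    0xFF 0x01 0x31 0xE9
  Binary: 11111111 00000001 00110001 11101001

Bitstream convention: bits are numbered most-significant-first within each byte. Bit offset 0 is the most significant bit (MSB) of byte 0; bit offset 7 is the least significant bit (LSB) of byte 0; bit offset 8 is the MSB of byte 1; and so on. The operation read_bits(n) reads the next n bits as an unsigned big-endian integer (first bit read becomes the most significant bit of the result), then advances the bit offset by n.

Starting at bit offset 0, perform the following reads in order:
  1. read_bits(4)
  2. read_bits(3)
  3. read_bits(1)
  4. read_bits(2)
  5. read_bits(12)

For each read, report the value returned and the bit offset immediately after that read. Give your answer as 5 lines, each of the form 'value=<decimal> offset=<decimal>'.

Read 1: bits[0:4] width=4 -> value=15 (bin 1111); offset now 4 = byte 0 bit 4; 28 bits remain
Read 2: bits[4:7] width=3 -> value=7 (bin 111); offset now 7 = byte 0 bit 7; 25 bits remain
Read 3: bits[7:8] width=1 -> value=1 (bin 1); offset now 8 = byte 1 bit 0; 24 bits remain
Read 4: bits[8:10] width=2 -> value=0 (bin 00); offset now 10 = byte 1 bit 2; 22 bits remain
Read 5: bits[10:22] width=12 -> value=76 (bin 000001001100); offset now 22 = byte 2 bit 6; 10 bits remain

Answer: value=15 offset=4
value=7 offset=7
value=1 offset=8
value=0 offset=10
value=76 offset=22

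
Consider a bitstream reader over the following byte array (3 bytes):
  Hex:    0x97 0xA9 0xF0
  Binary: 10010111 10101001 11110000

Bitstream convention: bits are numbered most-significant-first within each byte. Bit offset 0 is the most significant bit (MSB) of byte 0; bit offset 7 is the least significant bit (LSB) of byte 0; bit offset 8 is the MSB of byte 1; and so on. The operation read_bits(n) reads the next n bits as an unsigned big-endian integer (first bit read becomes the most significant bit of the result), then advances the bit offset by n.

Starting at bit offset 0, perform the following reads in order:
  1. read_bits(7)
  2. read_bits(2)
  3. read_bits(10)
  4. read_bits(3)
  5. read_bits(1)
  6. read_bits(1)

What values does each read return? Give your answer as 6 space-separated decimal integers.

Read 1: bits[0:7] width=7 -> value=75 (bin 1001011); offset now 7 = byte 0 bit 7; 17 bits remain
Read 2: bits[7:9] width=2 -> value=3 (bin 11); offset now 9 = byte 1 bit 1; 15 bits remain
Read 3: bits[9:19] width=10 -> value=335 (bin 0101001111); offset now 19 = byte 2 bit 3; 5 bits remain
Read 4: bits[19:22] width=3 -> value=4 (bin 100); offset now 22 = byte 2 bit 6; 2 bits remain
Read 5: bits[22:23] width=1 -> value=0 (bin 0); offset now 23 = byte 2 bit 7; 1 bits remain
Read 6: bits[23:24] width=1 -> value=0 (bin 0); offset now 24 = byte 3 bit 0; 0 bits remain

Answer: 75 3 335 4 0 0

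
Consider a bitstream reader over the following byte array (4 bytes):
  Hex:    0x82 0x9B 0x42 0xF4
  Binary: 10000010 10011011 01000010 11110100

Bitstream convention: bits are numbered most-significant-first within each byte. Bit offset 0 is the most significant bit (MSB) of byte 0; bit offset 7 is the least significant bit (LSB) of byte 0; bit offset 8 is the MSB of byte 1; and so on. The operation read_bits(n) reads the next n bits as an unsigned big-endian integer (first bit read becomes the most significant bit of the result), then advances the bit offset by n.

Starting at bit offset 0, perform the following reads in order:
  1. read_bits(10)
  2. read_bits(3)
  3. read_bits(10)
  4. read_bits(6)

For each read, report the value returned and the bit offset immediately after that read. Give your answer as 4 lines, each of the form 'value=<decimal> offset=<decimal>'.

Answer: value=522 offset=10
value=3 offset=13
value=417 offset=23
value=30 offset=29

Derivation:
Read 1: bits[0:10] width=10 -> value=522 (bin 1000001010); offset now 10 = byte 1 bit 2; 22 bits remain
Read 2: bits[10:13] width=3 -> value=3 (bin 011); offset now 13 = byte 1 bit 5; 19 bits remain
Read 3: bits[13:23] width=10 -> value=417 (bin 0110100001); offset now 23 = byte 2 bit 7; 9 bits remain
Read 4: bits[23:29] width=6 -> value=30 (bin 011110); offset now 29 = byte 3 bit 5; 3 bits remain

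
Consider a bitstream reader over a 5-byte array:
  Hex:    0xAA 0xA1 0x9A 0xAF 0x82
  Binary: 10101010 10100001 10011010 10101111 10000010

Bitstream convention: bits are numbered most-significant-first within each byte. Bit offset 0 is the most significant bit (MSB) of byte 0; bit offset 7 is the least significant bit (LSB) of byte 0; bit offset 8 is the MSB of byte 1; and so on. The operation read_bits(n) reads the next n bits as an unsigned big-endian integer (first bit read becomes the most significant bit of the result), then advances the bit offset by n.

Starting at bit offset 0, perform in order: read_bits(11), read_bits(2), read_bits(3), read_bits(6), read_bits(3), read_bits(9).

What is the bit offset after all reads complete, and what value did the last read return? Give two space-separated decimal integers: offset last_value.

Answer: 34 190

Derivation:
Read 1: bits[0:11] width=11 -> value=1365 (bin 10101010101); offset now 11 = byte 1 bit 3; 29 bits remain
Read 2: bits[11:13] width=2 -> value=0 (bin 00); offset now 13 = byte 1 bit 5; 27 bits remain
Read 3: bits[13:16] width=3 -> value=1 (bin 001); offset now 16 = byte 2 bit 0; 24 bits remain
Read 4: bits[16:22] width=6 -> value=38 (bin 100110); offset now 22 = byte 2 bit 6; 18 bits remain
Read 5: bits[22:25] width=3 -> value=5 (bin 101); offset now 25 = byte 3 bit 1; 15 bits remain
Read 6: bits[25:34] width=9 -> value=190 (bin 010111110); offset now 34 = byte 4 bit 2; 6 bits remain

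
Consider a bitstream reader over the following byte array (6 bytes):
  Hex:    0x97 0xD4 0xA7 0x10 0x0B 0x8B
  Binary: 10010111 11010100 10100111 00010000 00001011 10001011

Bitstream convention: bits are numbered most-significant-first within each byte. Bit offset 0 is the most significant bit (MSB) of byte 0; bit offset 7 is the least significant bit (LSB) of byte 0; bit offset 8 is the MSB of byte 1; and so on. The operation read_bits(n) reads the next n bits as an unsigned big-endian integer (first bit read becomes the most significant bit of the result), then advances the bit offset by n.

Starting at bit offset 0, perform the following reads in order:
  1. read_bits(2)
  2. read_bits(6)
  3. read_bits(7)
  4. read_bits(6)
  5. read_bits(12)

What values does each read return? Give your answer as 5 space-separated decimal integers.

Answer: 2 23 106 20 3616

Derivation:
Read 1: bits[0:2] width=2 -> value=2 (bin 10); offset now 2 = byte 0 bit 2; 46 bits remain
Read 2: bits[2:8] width=6 -> value=23 (bin 010111); offset now 8 = byte 1 bit 0; 40 bits remain
Read 3: bits[8:15] width=7 -> value=106 (bin 1101010); offset now 15 = byte 1 bit 7; 33 bits remain
Read 4: bits[15:21] width=6 -> value=20 (bin 010100); offset now 21 = byte 2 bit 5; 27 bits remain
Read 5: bits[21:33] width=12 -> value=3616 (bin 111000100000); offset now 33 = byte 4 bit 1; 15 bits remain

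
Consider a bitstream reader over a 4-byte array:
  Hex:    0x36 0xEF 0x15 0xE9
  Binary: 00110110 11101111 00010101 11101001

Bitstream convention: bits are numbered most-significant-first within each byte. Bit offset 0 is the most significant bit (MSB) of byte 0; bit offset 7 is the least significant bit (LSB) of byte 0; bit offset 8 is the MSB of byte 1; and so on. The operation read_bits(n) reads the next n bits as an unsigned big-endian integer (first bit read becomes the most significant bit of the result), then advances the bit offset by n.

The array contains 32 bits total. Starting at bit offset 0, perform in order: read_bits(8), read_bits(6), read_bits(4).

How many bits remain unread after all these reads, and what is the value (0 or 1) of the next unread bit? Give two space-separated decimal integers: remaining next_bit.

Answer: 14 0

Derivation:
Read 1: bits[0:8] width=8 -> value=54 (bin 00110110); offset now 8 = byte 1 bit 0; 24 bits remain
Read 2: bits[8:14] width=6 -> value=59 (bin 111011); offset now 14 = byte 1 bit 6; 18 bits remain
Read 3: bits[14:18] width=4 -> value=12 (bin 1100); offset now 18 = byte 2 bit 2; 14 bits remain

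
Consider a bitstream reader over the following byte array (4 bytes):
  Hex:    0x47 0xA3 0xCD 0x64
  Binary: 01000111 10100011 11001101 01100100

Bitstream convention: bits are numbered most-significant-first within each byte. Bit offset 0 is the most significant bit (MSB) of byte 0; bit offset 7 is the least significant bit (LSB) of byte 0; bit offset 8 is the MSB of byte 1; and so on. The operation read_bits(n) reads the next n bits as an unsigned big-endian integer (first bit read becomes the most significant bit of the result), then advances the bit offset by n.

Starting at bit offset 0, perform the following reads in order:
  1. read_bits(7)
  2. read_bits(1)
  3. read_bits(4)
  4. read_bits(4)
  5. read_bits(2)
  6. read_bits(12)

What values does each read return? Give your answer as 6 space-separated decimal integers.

Answer: 35 1 10 3 3 857

Derivation:
Read 1: bits[0:7] width=7 -> value=35 (bin 0100011); offset now 7 = byte 0 bit 7; 25 bits remain
Read 2: bits[7:8] width=1 -> value=1 (bin 1); offset now 8 = byte 1 bit 0; 24 bits remain
Read 3: bits[8:12] width=4 -> value=10 (bin 1010); offset now 12 = byte 1 bit 4; 20 bits remain
Read 4: bits[12:16] width=4 -> value=3 (bin 0011); offset now 16 = byte 2 bit 0; 16 bits remain
Read 5: bits[16:18] width=2 -> value=3 (bin 11); offset now 18 = byte 2 bit 2; 14 bits remain
Read 6: bits[18:30] width=12 -> value=857 (bin 001101011001); offset now 30 = byte 3 bit 6; 2 bits remain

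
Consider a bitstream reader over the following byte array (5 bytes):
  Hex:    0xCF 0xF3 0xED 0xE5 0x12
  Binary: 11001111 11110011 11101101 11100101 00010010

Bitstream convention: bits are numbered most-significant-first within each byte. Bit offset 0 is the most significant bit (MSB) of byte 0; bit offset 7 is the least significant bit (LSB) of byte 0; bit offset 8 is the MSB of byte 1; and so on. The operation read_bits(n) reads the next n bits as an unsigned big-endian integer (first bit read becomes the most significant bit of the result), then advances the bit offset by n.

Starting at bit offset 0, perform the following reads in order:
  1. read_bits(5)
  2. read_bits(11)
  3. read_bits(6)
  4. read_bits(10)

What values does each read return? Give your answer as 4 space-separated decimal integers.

Answer: 25 2035 59 485

Derivation:
Read 1: bits[0:5] width=5 -> value=25 (bin 11001); offset now 5 = byte 0 bit 5; 35 bits remain
Read 2: bits[5:16] width=11 -> value=2035 (bin 11111110011); offset now 16 = byte 2 bit 0; 24 bits remain
Read 3: bits[16:22] width=6 -> value=59 (bin 111011); offset now 22 = byte 2 bit 6; 18 bits remain
Read 4: bits[22:32] width=10 -> value=485 (bin 0111100101); offset now 32 = byte 4 bit 0; 8 bits remain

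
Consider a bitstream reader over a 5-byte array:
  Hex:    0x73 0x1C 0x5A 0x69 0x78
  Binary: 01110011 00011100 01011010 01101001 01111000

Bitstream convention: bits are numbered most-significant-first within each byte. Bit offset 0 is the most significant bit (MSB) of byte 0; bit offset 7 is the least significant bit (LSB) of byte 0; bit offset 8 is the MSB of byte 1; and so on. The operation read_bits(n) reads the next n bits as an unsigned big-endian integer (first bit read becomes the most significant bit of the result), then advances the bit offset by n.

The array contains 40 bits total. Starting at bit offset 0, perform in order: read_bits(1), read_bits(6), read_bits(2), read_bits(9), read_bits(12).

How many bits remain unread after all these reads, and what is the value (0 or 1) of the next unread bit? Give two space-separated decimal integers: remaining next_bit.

Answer: 10 0

Derivation:
Read 1: bits[0:1] width=1 -> value=0 (bin 0); offset now 1 = byte 0 bit 1; 39 bits remain
Read 2: bits[1:7] width=6 -> value=57 (bin 111001); offset now 7 = byte 0 bit 7; 33 bits remain
Read 3: bits[7:9] width=2 -> value=2 (bin 10); offset now 9 = byte 1 bit 1; 31 bits remain
Read 4: bits[9:18] width=9 -> value=113 (bin 001110001); offset now 18 = byte 2 bit 2; 22 bits remain
Read 5: bits[18:30] width=12 -> value=1690 (bin 011010011010); offset now 30 = byte 3 bit 6; 10 bits remain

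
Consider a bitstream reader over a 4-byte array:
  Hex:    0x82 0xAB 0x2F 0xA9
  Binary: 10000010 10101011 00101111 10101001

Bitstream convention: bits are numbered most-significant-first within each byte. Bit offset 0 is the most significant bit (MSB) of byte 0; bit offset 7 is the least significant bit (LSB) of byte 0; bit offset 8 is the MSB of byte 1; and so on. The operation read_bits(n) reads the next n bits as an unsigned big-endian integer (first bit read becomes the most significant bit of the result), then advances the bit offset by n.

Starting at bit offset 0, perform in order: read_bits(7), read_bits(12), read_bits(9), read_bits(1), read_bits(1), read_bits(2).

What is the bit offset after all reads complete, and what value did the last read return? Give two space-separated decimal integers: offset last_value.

Read 1: bits[0:7] width=7 -> value=65 (bin 1000001); offset now 7 = byte 0 bit 7; 25 bits remain
Read 2: bits[7:19] width=12 -> value=1369 (bin 010101011001); offset now 19 = byte 2 bit 3; 13 bits remain
Read 3: bits[19:28] width=9 -> value=250 (bin 011111010); offset now 28 = byte 3 bit 4; 4 bits remain
Read 4: bits[28:29] width=1 -> value=1 (bin 1); offset now 29 = byte 3 bit 5; 3 bits remain
Read 5: bits[29:30] width=1 -> value=0 (bin 0); offset now 30 = byte 3 bit 6; 2 bits remain
Read 6: bits[30:32] width=2 -> value=1 (bin 01); offset now 32 = byte 4 bit 0; 0 bits remain

Answer: 32 1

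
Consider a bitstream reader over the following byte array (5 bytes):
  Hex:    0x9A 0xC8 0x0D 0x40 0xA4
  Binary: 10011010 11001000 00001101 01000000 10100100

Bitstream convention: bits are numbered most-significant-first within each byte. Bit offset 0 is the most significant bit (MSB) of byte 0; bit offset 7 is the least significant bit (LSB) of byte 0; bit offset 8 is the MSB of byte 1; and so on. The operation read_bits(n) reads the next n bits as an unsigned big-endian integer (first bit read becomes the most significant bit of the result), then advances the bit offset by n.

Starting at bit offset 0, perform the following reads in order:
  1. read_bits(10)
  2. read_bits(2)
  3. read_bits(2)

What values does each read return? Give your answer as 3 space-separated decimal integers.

Answer: 619 0 2

Derivation:
Read 1: bits[0:10] width=10 -> value=619 (bin 1001101011); offset now 10 = byte 1 bit 2; 30 bits remain
Read 2: bits[10:12] width=2 -> value=0 (bin 00); offset now 12 = byte 1 bit 4; 28 bits remain
Read 3: bits[12:14] width=2 -> value=2 (bin 10); offset now 14 = byte 1 bit 6; 26 bits remain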